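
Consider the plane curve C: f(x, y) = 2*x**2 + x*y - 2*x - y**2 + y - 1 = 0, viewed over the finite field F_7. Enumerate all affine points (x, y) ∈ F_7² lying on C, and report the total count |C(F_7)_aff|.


Affine F_7-points: {(0, 3), (0, 5), (1, 1), (2, 5), (3, 1), (3, 3)}; count = 6.

For each of the 49 pairs (x, y) ∈ F_7², evaluate f(x, y) mod 7. Record the zeros.
  x = 0: [0↦6, 1↦6, 2↦4, 3↦0, 4↦1, 5↦0, 6↦4]  zeros at y ∈ {3, 5}
  x = 1: [0↦6, 1↦0, 2↦6, 3↦3, 4↦5, 5↦5, 6↦3]  zeros at y ∈ {1}
  x = 2: [0↦3, 1↦5, 2↦5, 3↦3, 4↦6, 5↦0, 6↦6]  zeros at y ∈ {5}
  x = 3: [0↦4, 1↦0, 2↦1, 3↦0, 4↦4, 5↦6, 6↦6]  zeros at y ∈ {1, 3}
  x = 4: [0↦2, 1↦6, 2↦1, 3↦1, 4↦6, 5↦2, 6↦3]  zeros at y ∈ ∅
  x = 5: [0↦4, 1↦2, 2↦5, 3↦6, 4↦5, 5↦2, 6↦4]  zeros at y ∈ ∅
  x = 6: [0↦3, 1↦2, 2↦6, 3↦1, 4↦1, 5↦6, 6↦2]  zeros at y ∈ ∅
Collecting zeros: affine points = {(0, 3), (0, 5), (1, 1), (2, 5), (3, 1), (3, 3)}.
Total count |C(F_7)_aff| = 6.


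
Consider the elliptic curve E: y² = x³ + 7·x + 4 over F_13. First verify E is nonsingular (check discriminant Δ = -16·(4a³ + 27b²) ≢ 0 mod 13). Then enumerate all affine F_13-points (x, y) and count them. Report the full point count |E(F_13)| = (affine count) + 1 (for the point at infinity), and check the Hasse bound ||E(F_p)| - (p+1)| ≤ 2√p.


Affine points = {(0, 2), (0, 11), (1, 5), (1, 8), (2, 0), (3, 0), (8, 0), (9, 4), (9, 9), (12, 3), (12, 10)}; affine count = 11; |E(F_13)| = 12.

Discriminant check: Δ ∝ 4a³ + 27b² = 4·7³ + 27·4² = 4·343 + 27·16 ≡ 10 (mod 13). Nonzero ⇒ E is nonsingular.
For each x ∈ F_13, compute rhs = x³ + 7·x + 4 mod 13, then count y ∈ F_13 with y² ≡ rhs.
  x = 0: rhs = 4, matching y values: 2, 11 (2 points).
  x = 1: rhs = 12, matching y values: 5, 8 (2 points).
  x = 2: rhs = 0, matching y values: 0 (1 points).
  x = 3: rhs = 0, matching y values: 0 (1 points).
  x = 4: rhs = 5, matching y values: none (0 points).
  x = 5: rhs = 8, matching y values: none (0 points).
  x = 6: rhs = 2, matching y values: none (0 points).
  x = 7: rhs = 6, matching y values: none (0 points).
  x = 8: rhs = 0, matching y values: 0 (1 points).
  x = 9: rhs = 3, matching y values: 4, 9 (2 points).
  x = 10: rhs = 8, matching y values: none (0 points).
  x = 11: rhs = 8, matching y values: none (0 points).
  x = 12: rhs = 9, matching y values: 3, 10 (2 points).
Total affine count: 11.
Full point count |E(F_13)| = 11 + 1 = 12.
Hasse bound: |12 − (13+1)| = |-2| = 2 ≤ 2√13 ≈ 7.2111 ✓.


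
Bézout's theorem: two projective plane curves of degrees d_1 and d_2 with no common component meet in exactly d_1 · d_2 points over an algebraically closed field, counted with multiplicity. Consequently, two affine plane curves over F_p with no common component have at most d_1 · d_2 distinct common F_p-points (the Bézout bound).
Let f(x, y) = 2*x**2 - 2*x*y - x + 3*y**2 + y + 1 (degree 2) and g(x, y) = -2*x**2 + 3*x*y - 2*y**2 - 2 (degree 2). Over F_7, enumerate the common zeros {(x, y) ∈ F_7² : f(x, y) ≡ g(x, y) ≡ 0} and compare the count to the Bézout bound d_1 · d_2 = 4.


Common zeros: ∅; count = 0; Bézout bound = 4.

deg(f) = 2, deg(g) = 2, so Bézout bound = 4.
Scan x ∈ F_7. For each x, list the y ∈ F_7 with f(x, y) ≡ 0 and those with g(x, y) ≡ 0 (mod 7); the common zeros in that column are the intersection.
  x = 0: f ≡ 0 at y ∈ ∅; g ≡ 0 at y ∈ ∅; common: ∅.
  x = 1: f ≡ 0 at y ∈ ∅; g ≡ 0 at y ∈ ∅; common: ∅.
  x = 2: f ≡ 0 at y ∈ {0, 1}; g ≡ 0 at y ∈ ∅; common: ∅.
  x = 3: f ≡ 0 at y ∈ {1, 3}; g ≡ 0 at y ∈ ∅; common: ∅.
  x = 4: f ≡ 0 at y ∈ {3, 4}; g ≡ 0 at y ∈ ∅; common: ∅.
  x = 5: f ≡ 0 at y ∈ ∅; g ≡ 0 at y ∈ ∅; common: ∅.
  x = 6: f ≡ 0 at y ∈ ∅; g ≡ 0 at y ∈ ∅; common: ∅.
Collecting: common zeros = ∅, so the count is 0.
Comparison with the Bézout bound: 0 ≤ 4 = deg(f)·deg(g), as expected for curves with no common component (the affine F_7-count falls short of the bound because intersections may lie at infinity, over extension fields, or carry multiplicity).


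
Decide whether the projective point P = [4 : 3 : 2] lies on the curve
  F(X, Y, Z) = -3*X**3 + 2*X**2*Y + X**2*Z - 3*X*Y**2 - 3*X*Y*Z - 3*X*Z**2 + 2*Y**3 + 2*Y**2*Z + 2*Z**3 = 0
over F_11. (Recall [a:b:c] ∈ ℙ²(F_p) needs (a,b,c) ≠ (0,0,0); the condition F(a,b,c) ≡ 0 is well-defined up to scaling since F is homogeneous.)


F(4,3,2) ≡ 1 (mod 11); P is NOT on the curve.

Evaluate F(4, 3, 2) term-by-term (mod 11).
  -3*X**3 ↦ -3·64·1·1 = -192
  2*X**2*Y ↦ 2·16·3·1 = 96
  X**2*Z ↦ 1·16·1·2 = 32
  -3*X*Y**2 ↦ -3·4·9·1 = -108
  -3*X*Y*Z ↦ -3·4·3·2 = -72
  -3*X*Z**2 ↦ -3·4·1·4 = -48
  2*Y**3 ↦ 2·1·27·1 = 54
  2*Y**2*Z ↦ 2·1·9·2 = 36
  2*Z**3 ↦ 2·1·1·8 = 16
Sum: F(4, 3, 2) = (-192) + (96) + (32) + (-108) + (-72) + (-48) + (54) + (36) + (16) = -186.
Reducing mod 11: -186 ≡ 1 (mod 11).
Since F(a, b, c) ≡ 1 ≠ 0 (mod 11), P does NOT lie on the curve.


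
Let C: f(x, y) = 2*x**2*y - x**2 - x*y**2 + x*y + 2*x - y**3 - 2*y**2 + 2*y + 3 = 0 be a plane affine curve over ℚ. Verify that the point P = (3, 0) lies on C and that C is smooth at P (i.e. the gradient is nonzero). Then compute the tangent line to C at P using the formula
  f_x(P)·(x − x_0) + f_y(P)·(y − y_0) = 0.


Tangent line at P: -4*x + 23*y + 12 = 0.

Step 1: f(3, 0) = 0, so P lies on C.
Step 2: partial derivatives
  f_x(x, y) = 4*x*y - 2*x - y**2 + y + 2, f_y(x, y) = 2*x**2 - 2*x*y + x - 3*y**2 - 4*y + 2.
  f_x(P) = -4, f_y(P) = 23 (gradient nonzero, so P is smooth).
Step 3: tangent line at P: -4·(x − 3) + 23·(y − 0) = 0.
Expanding: -4*x + 23*y + 12 = 0.


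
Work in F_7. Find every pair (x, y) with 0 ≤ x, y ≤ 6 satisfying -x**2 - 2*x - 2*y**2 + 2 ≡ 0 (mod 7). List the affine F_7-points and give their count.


Affine F_7-points: {(0, 1), (0, 6), (2, 2), (2, 5), (3, 2), (3, 5), (5, 1), (5, 6)}; count = 8.

For each of the 49 pairs (x, y) ∈ F_7², evaluate f(x, y) mod 7. Record the zeros.
  x = 0: [0↦2, 1↦0, 2↦1, 3↦5, 4↦5, 5↦1, 6↦0]  zeros at y ∈ {1, 6}
  x = 1: [0↦6, 1↦4, 2↦5, 3↦2, 4↦2, 5↦5, 6↦4]  zeros at y ∈ ∅
  x = 2: [0↦1, 1↦6, 2↦0, 3↦4, 4↦4, 5↦0, 6↦6]  zeros at y ∈ {2, 5}
  x = 3: [0↦1, 1↦6, 2↦0, 3↦4, 4↦4, 5↦0, 6↦6]  zeros at y ∈ {2, 5}
  x = 4: [0↦6, 1↦4, 2↦5, 3↦2, 4↦2, 5↦5, 6↦4]  zeros at y ∈ ∅
  x = 5: [0↦2, 1↦0, 2↦1, 3↦5, 4↦5, 5↦1, 6↦0]  zeros at y ∈ {1, 6}
  x = 6: [0↦3, 1↦1, 2↦2, 3↦6, 4↦6, 5↦2, 6↦1]  zeros at y ∈ ∅
Collecting zeros: affine points = {(0, 1), (0, 6), (2, 2), (2, 5), (3, 2), (3, 5), (5, 1), (5, 6)}.
Total count |C(F_7)_aff| = 8.


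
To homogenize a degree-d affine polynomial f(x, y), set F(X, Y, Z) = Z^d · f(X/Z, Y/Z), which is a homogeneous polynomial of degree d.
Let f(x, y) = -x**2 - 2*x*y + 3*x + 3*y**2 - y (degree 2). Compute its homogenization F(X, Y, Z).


F(X, Y, Z) = -X**2 - 2*X*Y + 3*X*Z + 3*Y**2 - Y*Z

deg(f) = 2.
Substitute x = X/Z, y = Y/Z into f, then multiply by Z^2.
  monomial -1·x^2·y^0 ↦ -1·X^2·Y^0·Z^0.
  monomial -2·x^1·y^1 ↦ -2·X^1·Y^1·Z^0.
  monomial 3·x^1·y^0 ↦ 3·X^1·Y^0·Z^1.
  monomial 3·x^0·y^2 ↦ 3·X^0·Y^2·Z^0.
  monomial -1·x^0·y^1 ↦ -1·X^0·Y^1·Z^1.
Collecting: F(X, Y, Z) = -X**2 - 2*X*Y + 3*X*Z + 3*Y**2 - Y*Z.


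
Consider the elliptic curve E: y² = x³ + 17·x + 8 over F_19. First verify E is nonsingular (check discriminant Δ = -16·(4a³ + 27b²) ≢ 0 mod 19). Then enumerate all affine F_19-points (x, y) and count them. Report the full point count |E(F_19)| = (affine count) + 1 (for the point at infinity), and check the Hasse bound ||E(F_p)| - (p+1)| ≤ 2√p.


Affine points = {(1, 8), (1, 11), (4, 8), (4, 11), (5, 3), (5, 16), (9, 4), (9, 15), (10, 0), (11, 5), (11, 14), (14, 8), (14, 11), (15, 3), (15, 16), (16, 5), (16, 14), (17, 2), (17, 17), (18, 3), (18, 16)}; affine count = 21; |E(F_19)| = 22.

Discriminant check: Δ ∝ 4a³ + 27b² = 4·17³ + 27·8² = 4·4913 + 27·64 ≡ 5 (mod 19). Nonzero ⇒ E is nonsingular.
For each x ∈ F_19, compute rhs = x³ + 17·x + 8 mod 19, then count y ∈ F_19 with y² ≡ rhs.
  x = 0: rhs = 8, matching y values: none (0 points).
  x = 1: rhs = 7, matching y values: 8, 11 (2 points).
  x = 2: rhs = 12, matching y values: none (0 points).
  x = 3: rhs = 10, matching y values: none (0 points).
  x = 4: rhs = 7, matching y values: 8, 11 (2 points).
  x = 5: rhs = 9, matching y values: 3, 16 (2 points).
  x = 6: rhs = 3, matching y values: none (0 points).
  x = 7: rhs = 14, matching y values: none (0 points).
  x = 8: rhs = 10, matching y values: none (0 points).
  x = 9: rhs = 16, matching y values: 4, 15 (2 points).
  x = 10: rhs = 0, matching y values: 0 (1 points).
  x = 11: rhs = 6, matching y values: 5, 14 (2 points).
  x = 12: rhs = 2, matching y values: none (0 points).
  x = 13: rhs = 13, matching y values: none (0 points).
  x = 14: rhs = 7, matching y values: 8, 11 (2 points).
  x = 15: rhs = 9, matching y values: 3, 16 (2 points).
  x = 16: rhs = 6, matching y values: 5, 14 (2 points).
  x = 17: rhs = 4, matching y values: 2, 17 (2 points).
  x = 18: rhs = 9, matching y values: 3, 16 (2 points).
Total affine count: 21.
Full point count |E(F_19)| = 21 + 1 = 22.
Hasse bound: |22 − (19+1)| = |2| = 2 ≤ 2√19 ≈ 8.7178 ✓.


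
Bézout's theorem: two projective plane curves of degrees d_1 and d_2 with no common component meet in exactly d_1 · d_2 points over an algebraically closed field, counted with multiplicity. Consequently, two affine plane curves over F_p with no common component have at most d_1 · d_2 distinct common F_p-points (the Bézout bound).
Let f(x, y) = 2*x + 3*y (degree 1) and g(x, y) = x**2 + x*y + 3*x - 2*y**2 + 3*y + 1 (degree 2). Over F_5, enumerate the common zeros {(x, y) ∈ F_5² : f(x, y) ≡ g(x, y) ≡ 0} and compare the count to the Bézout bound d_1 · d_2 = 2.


Common zeros: {(4, 4)}; count = 1; Bézout bound = 2.

deg(f) = 1, deg(g) = 2, so Bézout bound = 2.
Scan x ∈ F_5. For each x, list the y ∈ F_5 with f(x, y) ≡ 0 and those with g(x, y) ≡ 0 (mod 5); the common zeros in that column are the intersection.
  x = 0: f ≡ 0 at y ∈ {0}; g ≡ 0 at y ∈ ∅; common: ∅.
  x = 1: f ≡ 0 at y ∈ {1}; g ≡ 0 at y ∈ {0, 2}; common: ∅.
  x = 2: f ≡ 0 at y ∈ {2}; g ≡ 0 at y ∈ ∅; common: ∅.
  x = 3: f ≡ 0 at y ∈ {3}; g ≡ 0 at y ∈ ∅; common: ∅.
  x = 4: f ≡ 0 at y ∈ {4}; g ≡ 0 at y ∈ {2, 4}; common: {4}.
Collecting: common zeros = {(4, 4)}, so the count is 1.
Comparison with the Bézout bound: 1 ≤ 2 = deg(f)·deg(g), as expected for curves with no common component (the affine F_5-count falls short of the bound because intersections may lie at infinity, over extension fields, or carry multiplicity).


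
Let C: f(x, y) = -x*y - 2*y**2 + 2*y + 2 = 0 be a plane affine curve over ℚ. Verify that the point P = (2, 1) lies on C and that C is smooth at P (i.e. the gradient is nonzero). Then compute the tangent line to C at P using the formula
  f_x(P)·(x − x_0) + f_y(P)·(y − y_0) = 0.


Tangent line at P: -x - 4*y + 6 = 0.

Step 1: f(2, 1) = 0, so P lies on C.
Step 2: partial derivatives
  f_x(x, y) = -y, f_y(x, y) = -x - 4*y + 2.
  f_x(P) = -1, f_y(P) = -4 (gradient nonzero, so P is smooth).
Step 3: tangent line at P: -1·(x − 2) + -4·(y − 1) = 0.
Expanding: -x - 4*y + 6 = 0.


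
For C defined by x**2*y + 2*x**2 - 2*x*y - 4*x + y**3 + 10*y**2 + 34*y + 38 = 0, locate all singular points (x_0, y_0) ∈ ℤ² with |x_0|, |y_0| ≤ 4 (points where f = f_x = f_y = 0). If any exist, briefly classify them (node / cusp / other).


Singular points: {(1, -3)}; classification: node.

Compute partial derivatives:
  f_x = 2*x*y + 4*x - 2*y - 4.
  f_y = x**2 - 2*x + 3*y**2 + 20*y + 34.
Scan x_0 ∈ {−4, ..., 4}. For each x_0, f_y(x_0, y) is a polynomial in y; find its integer roots y ∈ {−4, ..., 4}, then test f_x and f at those candidates.
  x = -4: f_y(-4, y) = 3*y**2 + 20*y + 58; no integer root y with |y| ≤ 4.
  x = -3: f_y(-3, y) = 3*y**2 + 20*y + 49; no integer root y with |y| ≤ 4.
  x = -2: f_y(-2, y) = 3*y**2 + 20*y + 42; no integer root y with |y| ≤ 4.
  x = -1: f_y(-1, y) = 3*y**2 + 20*y + 37; no integer root y with |y| ≤ 4.
  x = 0: f_y(0, y) = 3*y**2 + 20*y + 34; no integer root y with |y| ≤ 4.
  x = 1: f_y(1, y) = 3*y**2 + 20*y + 33; vanishes at y ∈ {-3}. (1, -3): f_x = 0, f = 0 — SINGULAR.
  x = 2: f_y(2, y) = 3*y**2 + 20*y + 34; no integer root y with |y| ≤ 4.
  x = 3: f_y(3, y) = 3*y**2 + 20*y + 37; no integer root y with |y| ≤ 4.
  x = 4: f_y(4, y) = 3*y**2 + 20*y + 42; no integer root y with |y| ≤ 4.
Only singular point on the grid: (1, -3).
Classify: substitute x = 1 + u, y = -3 + v and expand: f = u**2*v - u**2 + v**3 + v**2.
No constant or linear terms (consistent with a singular point). Quadratic part: -u**2 + v**2. Cubic part: u**2*v + v**3.
The quadratic part v**2 - u**2 = (v − u)(v + u) splits into two distinct linear factors, so there are two distinct tangent lines y − -3 = ±(x − 1) — this is a node (ordinary double point).
Classification: node.


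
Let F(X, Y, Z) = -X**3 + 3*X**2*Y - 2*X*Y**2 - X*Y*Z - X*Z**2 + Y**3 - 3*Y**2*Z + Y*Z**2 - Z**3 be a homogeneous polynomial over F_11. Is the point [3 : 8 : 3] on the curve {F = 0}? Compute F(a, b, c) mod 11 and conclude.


F(3,8,3) ≡ 6 (mod 11); P is NOT on the curve.

Evaluate F(3, 8, 3) term-by-term (mod 11).
  -X**3 ↦ -1·27·1·1 = -27
  3*X**2*Y ↦ 3·9·8·1 = 216
  -2*X*Y**2 ↦ -2·3·64·1 = -384
  -X*Y*Z ↦ -1·3·8·3 = -72
  -X*Z**2 ↦ -1·3·1·9 = -27
  Y**3 ↦ 1·1·512·1 = 512
  -3*Y**2*Z ↦ -3·1·64·3 = -576
  Y*Z**2 ↦ 1·1·8·9 = 72
  -Z**3 ↦ -1·1·1·27 = -27
Sum: F(3, 8, 3) = (-27) + (216) + (-384) + (-72) + (-27) + (512) + (-576) + (72) + (-27) = -313.
Reducing mod 11: -313 ≡ 6 (mod 11).
Since F(a, b, c) ≡ 6 ≠ 0 (mod 11), P does NOT lie on the curve.


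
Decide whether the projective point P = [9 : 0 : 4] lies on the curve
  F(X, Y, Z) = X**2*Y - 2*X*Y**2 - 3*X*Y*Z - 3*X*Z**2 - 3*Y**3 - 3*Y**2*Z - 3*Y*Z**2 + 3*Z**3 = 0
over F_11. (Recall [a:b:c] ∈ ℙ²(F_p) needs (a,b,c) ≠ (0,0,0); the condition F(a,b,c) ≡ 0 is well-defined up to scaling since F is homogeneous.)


F(9,0,4) ≡ 2 (mod 11); P is NOT on the curve.

Evaluate F(9, 0, 4) term-by-term (mod 11).
  X**2*Y ↦ 1·81·0·1 = 0
  -2*X*Y**2 ↦ -2·9·0·1 = 0
  -3*X*Y*Z ↦ -3·9·0·4 = 0
  -3*X*Z**2 ↦ -3·9·1·16 = -432
  -3*Y**3 ↦ -3·1·0·1 = 0
  -3*Y**2*Z ↦ -3·1·0·4 = 0
  -3*Y*Z**2 ↦ -3·1·0·16 = 0
  3*Z**3 ↦ 3·1·1·64 = 192
Sum: F(9, 0, 4) = (0) + (0) + (0) + (-432) + (0) + (0) + (0) + (192) = -240.
Reducing mod 11: -240 ≡ 2 (mod 11).
Since F(a, b, c) ≡ 2 ≠ 0 (mod 11), P does NOT lie on the curve.


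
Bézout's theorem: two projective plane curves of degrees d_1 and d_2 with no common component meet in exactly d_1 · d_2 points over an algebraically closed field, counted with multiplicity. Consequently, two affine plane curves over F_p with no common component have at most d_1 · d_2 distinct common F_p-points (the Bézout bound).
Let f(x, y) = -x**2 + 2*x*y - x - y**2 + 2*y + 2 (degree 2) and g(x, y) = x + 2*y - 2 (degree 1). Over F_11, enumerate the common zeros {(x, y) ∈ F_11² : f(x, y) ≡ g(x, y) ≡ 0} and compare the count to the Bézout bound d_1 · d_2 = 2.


Common zeros: ∅; count = 0; Bézout bound = 2.

deg(f) = 2, deg(g) = 1, so Bézout bound = 2.
Scan x ∈ F_11. For each x, list the y ∈ F_11 with f(x, y) ≡ 0 and those with g(x, y) ≡ 0 (mod 11); the common zeros in that column are the intersection.
  x = 0: f ≡ 0 at y ∈ {6, 7}; g ≡ 0 at y ∈ {1}; common: ∅.
  x = 1: f ≡ 0 at y ∈ {0, 4}; g ≡ 0 at y ∈ {6}; common: ∅.
  x = 2: f ≡ 0 at y ∈ {7, 10}; g ≡ 0 at y ∈ {0}; common: ∅.
  x = 3: f ≡ 0 at y ∈ ∅; g ≡ 0 at y ∈ {5}; common: ∅.
  x = 4: f ≡ 0 at y ∈ ∅; g ≡ 0 at y ∈ {10}; common: ∅.
  x = 5: f ≡ 0 at y ∈ ∅; g ≡ 0 at y ∈ {4}; common: ∅.
  x = 6: f ≡ 0 at y ∈ {4, 10}; g ≡ 0 at y ∈ {9}; common: ∅.
  x = 7: f ≡ 0 at y ∈ ∅; g ≡ 0 at y ∈ {3}; common: ∅.
  x = 8: f ≡ 0 at y ∈ {9}; g ≡ 0 at y ∈ {8}; common: ∅.
  x = 9: f ≡ 0 at y ∈ {0, 9}; g ≡ 0 at y ∈ {2}; common: ∅.
  x = 10: f ≡ 0 at y ∈ ∅; g ≡ 0 at y ∈ {7}; common: ∅.
Collecting: common zeros = ∅, so the count is 0.
Comparison with the Bézout bound: 0 ≤ 2 = deg(f)·deg(g), as expected for curves with no common component (the affine F_11-count falls short of the bound because intersections may lie at infinity, over extension fields, or carry multiplicity).


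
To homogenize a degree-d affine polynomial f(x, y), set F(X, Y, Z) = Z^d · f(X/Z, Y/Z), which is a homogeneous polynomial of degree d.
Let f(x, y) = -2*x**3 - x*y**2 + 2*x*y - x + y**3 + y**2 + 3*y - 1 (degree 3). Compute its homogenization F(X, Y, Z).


F(X, Y, Z) = -2*X**3 - X*Y**2 + 2*X*Y*Z - X*Z**2 + Y**3 + Y**2*Z + 3*Y*Z**2 - Z**3

deg(f) = 3.
Substitute x = X/Z, y = Y/Z into f, then multiply by Z^3.
  monomial -2·x^3·y^0 ↦ -2·X^3·Y^0·Z^0.
  monomial -1·x^1·y^2 ↦ -1·X^1·Y^2·Z^0.
  monomial 2·x^1·y^1 ↦ 2·X^1·Y^1·Z^1.
  monomial -1·x^1·y^0 ↦ -1·X^1·Y^0·Z^2.
  monomial 1·x^0·y^3 ↦ 1·X^0·Y^3·Z^0.
  monomial 1·x^0·y^2 ↦ 1·X^0·Y^2·Z^1.
  monomial 3·x^0·y^1 ↦ 3·X^0·Y^1·Z^2.
  monomial -1·x^0·y^0 ↦ -1·X^0·Y^0·Z^3.
Collecting: F(X, Y, Z) = -2*X**3 - X*Y**2 + 2*X*Y*Z - X*Z**2 + Y**3 + Y**2*Z + 3*Y*Z**2 - Z**3.


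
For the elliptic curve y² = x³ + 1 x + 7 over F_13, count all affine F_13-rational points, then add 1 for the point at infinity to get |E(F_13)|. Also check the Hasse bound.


Affine points = {(1, 3), (1, 10), (2, 2), (2, 11), (4, 6), (4, 7), (9, 2), (9, 11), (10, 4), (10, 9), (11, 6), (11, 7)}; affine count = 12; |E(F_13)| = 13.

Discriminant check: Δ ∝ 4a³ + 27b² = 4·1³ + 27·7² = 4·1 + 27·49 ≡ 1 (mod 13). Nonzero ⇒ E is nonsingular.
For each x ∈ F_13, compute rhs = x³ + 1·x + 7 mod 13, then count y ∈ F_13 with y² ≡ rhs.
  x = 0: rhs = 7, matching y values: none (0 points).
  x = 1: rhs = 9, matching y values: 3, 10 (2 points).
  x = 2: rhs = 4, matching y values: 2, 11 (2 points).
  x = 3: rhs = 11, matching y values: none (0 points).
  x = 4: rhs = 10, matching y values: 6, 7 (2 points).
  x = 5: rhs = 7, matching y values: none (0 points).
  x = 6: rhs = 8, matching y values: none (0 points).
  x = 7: rhs = 6, matching y values: none (0 points).
  x = 8: rhs = 7, matching y values: none (0 points).
  x = 9: rhs = 4, matching y values: 2, 11 (2 points).
  x = 10: rhs = 3, matching y values: 4, 9 (2 points).
  x = 11: rhs = 10, matching y values: 6, 7 (2 points).
  x = 12: rhs = 5, matching y values: none (0 points).
Total affine count: 12.
Full point count |E(F_13)| = 12 + 1 = 13.
Hasse bound: |13 − (13+1)| = |-1| = 1 ≤ 2√13 ≈ 7.2111 ✓.


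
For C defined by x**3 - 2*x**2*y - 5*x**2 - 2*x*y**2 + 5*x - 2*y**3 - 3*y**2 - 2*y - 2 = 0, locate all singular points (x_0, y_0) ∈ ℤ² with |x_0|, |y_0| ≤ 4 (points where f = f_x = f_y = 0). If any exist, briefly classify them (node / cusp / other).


Singular points: {(1, -1)}; classification: cusp.

Compute partial derivatives:
  f_x = 3*x**2 - 4*x*y - 10*x - 2*y**2 + 5.
  f_y = -2*x**2 - 4*x*y - 6*y**2 - 6*y - 2.
Scan x_0 ∈ {−4, ..., 4}. For each x_0, f_y(x_0, y) is a polynomial in y; find its integer roots y ∈ {−4, ..., 4}, then test f_x and f at those candidates.
  x = -4: f_y(-4, y) = -6*y**2 + 10*y - 34; no integer root y with |y| ≤ 4.
  x = -3: f_y(-3, y) = -6*y**2 + 6*y - 20; no integer root y with |y| ≤ 4.
  x = -2: f_y(-2, y) = -6*y**2 + 2*y - 10; no integer root y with |y| ≤ 4.
  x = -1: f_y(-1, y) = -6*y**2 - 2*y - 4; no integer root y with |y| ≤ 4.
  x = 0: f_y(0, y) = -6*y**2 - 6*y - 2; no integer root y with |y| ≤ 4.
  x = 1: f_y(1, y) = -6*y**2 - 10*y - 4; vanishes at y ∈ {-1}. (1, -1): f_x = 0, f = 0 — SINGULAR.
  x = 2: f_y(2, y) = -6*y**2 - 14*y - 10; no integer root y with |y| ≤ 4.
  x = 3: f_y(3, y) = -6*y**2 - 18*y - 20; no integer root y with |y| ≤ 4.
  x = 4: f_y(4, y) = -6*y**2 - 22*y - 34; no integer root y with |y| ≤ 4.
Only singular point on the grid: (1, -1).
Classify: substitute x = 1 + u, y = -1 + v and expand: f = u**3 - 2*u**2*v - 2*u*v**2 - 2*v**3 + v**2.
No constant or linear terms (consistent with a singular point). Quadratic part: v**2. Cubic part: u**3 - 2*u**2*v - 2*u*v**2 - 2*v**3.
The quadratic part v**2 is a perfect square, so there is a single (double) tangent line v = 0, i.e. y = -1. Restricting the cubic part to that line (v = 0) leaves u**3 ≠ 0, so f is not divisible by v and the branch is v² ≈ -u**3 to lowest order — this is a cusp.
Classification: cusp.


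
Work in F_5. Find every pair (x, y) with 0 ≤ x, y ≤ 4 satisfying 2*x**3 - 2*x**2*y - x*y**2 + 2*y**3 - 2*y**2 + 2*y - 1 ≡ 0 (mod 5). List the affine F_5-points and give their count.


Affine F_5-points: {(1, 1), (1, 2), (2, 0), (2, 3), (2, 4)}; count = 5.

For each of the 25 pairs (x, y) ∈ F_5², evaluate f(x, y) mod 5. Record the zeros.
  x = 0: [0↦4, 1↦1, 2↦1, 3↦1, 4↦3]  zeros at y ∈ ∅
  x = 1: [0↦1, 1↦0, 2↦0, 3↦3, 4↦1]  zeros at y ∈ {1, 2}
  x = 2: [0↦0, 1↦2, 2↦3, 3↦0, 4↦0]  zeros at y ∈ {0, 3, 4}
  x = 3: [0↦3, 1↦4, 2↦2, 3↦4, 4↦2]  zeros at y ∈ ∅
  x = 4: [0↦2, 1↦3, 2↦4, 3↦2, 4↦4]  zeros at y ∈ ∅
Collecting zeros: affine points = {(1, 1), (1, 2), (2, 0), (2, 3), (2, 4)}.
Total count |C(F_5)_aff| = 5.


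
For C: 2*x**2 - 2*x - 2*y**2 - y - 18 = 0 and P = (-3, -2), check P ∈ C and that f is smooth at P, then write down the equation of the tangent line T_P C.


Tangent line at P: -14*x + 7*y - 28 = 0.

Step 1: f(-3, -2) = 0, so P lies on C.
Step 2: partial derivatives
  f_x(x, y) = 4*x - 2, f_y(x, y) = -4*y - 1.
  f_x(P) = -14, f_y(P) = 7 (gradient nonzero, so P is smooth).
Step 3: tangent line at P: -14·(x − -3) + 7·(y − -2) = 0.
Expanding: -14*x + 7*y - 28 = 0.


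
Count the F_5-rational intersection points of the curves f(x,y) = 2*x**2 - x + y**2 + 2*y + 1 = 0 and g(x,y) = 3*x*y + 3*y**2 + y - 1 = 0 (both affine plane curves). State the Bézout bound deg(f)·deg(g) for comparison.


Common zeros: {(2, 2)}; count = 1; Bézout bound = 4.

deg(f) = 2, deg(g) = 2, so Bézout bound = 4.
Scan x ∈ F_5. For each x, list the y ∈ F_5 with f(x, y) ≡ 0 and those with g(x, y) ≡ 0 (mod 5); the common zeros in that column are the intersection.
  x = 0: f ≡ 0 at y ∈ {4}; g ≡ 0 at y ∈ ∅; common: ∅.
  x = 1: f ≡ 0 at y ∈ {1, 2}; g ≡ 0 at y ∈ ∅; common: ∅.
  x = 2: f ≡ 0 at y ∈ {1, 2}; g ≡ 0 at y ∈ {2, 4}; common: {2}.
  x = 3: f ≡ 0 at y ∈ {4}; g ≡ 0 at y ∈ ∅; common: ∅.
  x = 4: f ≡ 0 at y ∈ ∅; g ≡ 0 at y ∈ {1, 3}; common: ∅.
Collecting: common zeros = {(2, 2)}, so the count is 1.
Comparison with the Bézout bound: 1 ≤ 4 = deg(f)·deg(g), as expected for curves with no common component (the affine F_5-count falls short of the bound because intersections may lie at infinity, over extension fields, or carry multiplicity).


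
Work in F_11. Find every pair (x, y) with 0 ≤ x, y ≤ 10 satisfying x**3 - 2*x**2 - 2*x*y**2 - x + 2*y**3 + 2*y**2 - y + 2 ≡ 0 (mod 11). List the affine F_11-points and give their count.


Affine F_11-points: {(0, 5), (1, 0), (2, 0), (2, 3), (2, 9), (3, 9), (8, 9), (8, 10), (10, 0)}; count = 9.

For each of the 121 pairs (x, y) ∈ F_11², evaluate f(x, y) mod 11. Record the zeros.
  x = 0: [0↦2, 1↦5, 2↦2, 3↦5, 4↦4, 5↦0, 6↦5, 7↦9, 8↦2, 9↦7, 10↦3]  zeros at y ∈ {5}
  x = 1: [0↦0, 1↦1, 2↦3, 3↦7, 4↦3, 5↦3, 6↦8, 7↦8, 8↦4, 9↦8, 10↦10]  zeros at y ∈ {0}
  x = 2: [0↦0, 1↦10, 2↦6, 3↦0, 4↦4, 5↦8, 6↦2, 7↦9, 8↦8, 9↦0, 10↦8]  zeros at y ∈ {0, 3, 9}
  x = 3: [0↦8, 1↦5, 2↦6, 3↦1, 4↦2, 5↦10, 6↦4, 7↦7, 8↦9, 9↦0, 10↦3]  zeros at y ∈ {9}
  x = 4: [0↦8, 1↦3, 2↦9, 3↦5, 4↦3, 5↦4, 6↦9, 7↦8, 8↦2, 9↦3, 10↦1]  zeros at y ∈ ∅
  x = 5: [0↦6, 1↦10, 2↦10, 3↦7, 4↦2, 5↦7, 6↦1, 7↦7, 8↦4, 9↦4, 10↦8]  zeros at y ∈ ∅
  x = 6: [0↦8, 1↦10, 2↦4, 3↦2, 4↦5, 5↦3, 6↦8, 7↦10, 8↦10, 9↦9, 10↦8]  zeros at y ∈ ∅
  x = 7: [0↦9, 1↦9, 2↦8, 3↦7, 4↦7, 5↦9, 6↦3, 7↦1, 8↦4, 9↦2, 10↦7]  zeros at y ∈ ∅
  x = 8: [0↦4, 1↦2, 2↦6, 3↦6, 4↦3, 5↦9, 6↦3, 7↦8, 8↦3, 9↦0, 10↦0]  zeros at y ∈ {9, 10}
  x = 9: [0↦10, 1↦6, 2↦4, 3↦5, 4↦10, 5↦9, 6↦3, 7↦4, 8↦2, 9↦9, 10↦4]  zeros at y ∈ ∅
  x = 10: [0↦0, 1↦5, 2↦8, 3↦10, 4↦1, 5↦4, 6↦9, 7↦6, 8↦7, 9↦2, 10↦3]  zeros at y ∈ {0}
Collecting zeros: affine points = {(0, 5), (1, 0), (2, 0), (2, 3), (2, 9), (3, 9), (8, 9), (8, 10), (10, 0)}.
Total count |C(F_11)_aff| = 9.


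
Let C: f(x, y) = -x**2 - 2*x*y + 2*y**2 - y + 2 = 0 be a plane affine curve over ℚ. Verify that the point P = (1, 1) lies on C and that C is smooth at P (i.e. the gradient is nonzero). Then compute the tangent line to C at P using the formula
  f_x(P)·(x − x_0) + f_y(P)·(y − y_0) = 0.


Tangent line at P: -4*x + y + 3 = 0.

Step 1: f(1, 1) = 0, so P lies on C.
Step 2: partial derivatives
  f_x(x, y) = -2*x - 2*y, f_y(x, y) = -2*x + 4*y - 1.
  f_x(P) = -4, f_y(P) = 1 (gradient nonzero, so P is smooth).
Step 3: tangent line at P: -4·(x − 1) + 1·(y − 1) = 0.
Expanding: -4*x + y + 3 = 0.


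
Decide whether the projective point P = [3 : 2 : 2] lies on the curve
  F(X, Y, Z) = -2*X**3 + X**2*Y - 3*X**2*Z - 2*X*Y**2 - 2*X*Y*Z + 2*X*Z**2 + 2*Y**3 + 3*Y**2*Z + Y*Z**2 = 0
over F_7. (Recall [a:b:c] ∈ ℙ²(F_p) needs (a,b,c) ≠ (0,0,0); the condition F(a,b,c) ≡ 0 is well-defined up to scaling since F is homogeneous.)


F(3,2,2) ≡ 4 (mod 7); P is NOT on the curve.

Evaluate F(3, 2, 2) term-by-term (mod 7).
  -2*X**3 ↦ -2·27·1·1 = -54
  X**2*Y ↦ 1·9·2·1 = 18
  -3*X**2*Z ↦ -3·9·1·2 = -54
  -2*X*Y**2 ↦ -2·3·4·1 = -24
  -2*X*Y*Z ↦ -2·3·2·2 = -24
  2*X*Z**2 ↦ 2·3·1·4 = 24
  2*Y**3 ↦ 2·1·8·1 = 16
  3*Y**2*Z ↦ 3·1·4·2 = 24
  Y*Z**2 ↦ 1·1·2·4 = 8
Sum: F(3, 2, 2) = (-54) + (18) + (-54) + (-24) + (-24) + (24) + (16) + (24) + (8) = -66.
Reducing mod 7: -66 ≡ 4 (mod 7).
Since F(a, b, c) ≡ 4 ≠ 0 (mod 7), P does NOT lie on the curve.


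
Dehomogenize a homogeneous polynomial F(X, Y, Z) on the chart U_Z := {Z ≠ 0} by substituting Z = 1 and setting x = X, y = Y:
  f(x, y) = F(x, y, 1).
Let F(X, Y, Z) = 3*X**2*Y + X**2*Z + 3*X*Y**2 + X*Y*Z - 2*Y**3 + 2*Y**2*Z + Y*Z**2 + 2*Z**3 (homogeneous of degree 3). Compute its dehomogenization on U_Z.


f(x, y) = 3*x**2*y + x**2 + 3*x*y**2 + x*y - 2*y**3 + 2*y**2 + y + 2

On U_Z we set Z = 1. Each monomial c·X^i·Y^j·Z^k in F becomes c·x^i·y^j·1^k = c·x^i·y^j.
Substituting Z = 1: F(X, Y, 1) = 3*x**2*y + x**2 + 3*x*y**2 + x*y - 2*y**3 + 2*y**2 + y + 2.
Note: deg(f) ≤ deg(F) = 3; strict inequality happens when F is divisible by Z (lost terms).


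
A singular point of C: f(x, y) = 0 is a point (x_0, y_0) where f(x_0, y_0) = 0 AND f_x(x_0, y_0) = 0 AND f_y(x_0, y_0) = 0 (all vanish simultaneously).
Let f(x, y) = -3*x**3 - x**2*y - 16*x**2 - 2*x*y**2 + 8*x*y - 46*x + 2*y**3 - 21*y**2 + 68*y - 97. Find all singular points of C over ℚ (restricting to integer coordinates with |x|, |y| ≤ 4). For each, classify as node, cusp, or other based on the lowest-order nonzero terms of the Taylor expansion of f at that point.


Singular points: {(-2, 3)}; classification: node.

Compute partial derivatives:
  f_x = -9*x**2 - 2*x*y - 32*x - 2*y**2 + 8*y - 46.
  f_y = -x**2 - 4*x*y + 8*x + 6*y**2 - 42*y + 68.
Scan x_0 ∈ {−4, ..., 4}. For each x_0, f_y(x_0, y) is a polynomial in y; find its integer roots y ∈ {−4, ..., 4}, then test f_x and f at those candidates.
  x = -4: f_y(-4, y) = 6*y**2 - 26*y + 20; vanishes at y ∈ {1}. (-4, 1): f_x = -48 ≠ 0.
  x = -3: f_y(-3, y) = 6*y**2 - 30*y + 35; no integer root y with |y| ≤ 4.
  x = -2: f_y(-2, y) = 6*y**2 - 34*y + 48; vanishes at y ∈ {3}. (-2, 3): f_x = 0, f = 0 — SINGULAR.
  x = -1: f_y(-1, y) = 6*y**2 - 38*y + 59; no integer root y with |y| ≤ 4.
  x = 0: f_y(0, y) = 6*y**2 - 42*y + 68; no integer root y with |y| ≤ 4.
  x = 1: f_y(1, y) = 6*y**2 - 46*y + 75; no integer root y with |y| ≤ 4.
  x = 2: f_y(2, y) = 6*y**2 - 50*y + 80; no integer root y with |y| ≤ 4.
  x = 3: f_y(3, y) = 6*y**2 - 54*y + 83; no integer root y with |y| ≤ 4.
  x = 4: f_y(4, y) = 6*y**2 - 58*y + 84; no integer root y with |y| ≤ 4.
Only singular point on the grid: (-2, 3).
Classify: substitute x = -2 + u, y = 3 + v and expand: f = -3*u**3 - u**2*v - u**2 - 2*u*v**2 + 2*v**3 + v**2.
No constant or linear terms (consistent with a singular point). Quadratic part: -u**2 + v**2. Cubic part: -3*u**3 - u**2*v - 2*u*v**2 + 2*v**3.
The quadratic part v**2 - u**2 = (v − u)(v + u) splits into two distinct linear factors, so there are two distinct tangent lines y − 3 = ±(x − -2) — this is a node (ordinary double point).
Classification: node.


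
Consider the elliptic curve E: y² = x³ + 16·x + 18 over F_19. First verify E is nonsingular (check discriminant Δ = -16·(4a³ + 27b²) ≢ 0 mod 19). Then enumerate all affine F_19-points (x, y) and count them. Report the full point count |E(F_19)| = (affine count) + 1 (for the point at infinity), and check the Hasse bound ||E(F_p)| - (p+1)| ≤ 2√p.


Affine points = {(1, 4), (1, 15), (2, 1), (2, 18), (3, 6), (3, 13), (6, 8), (6, 11), (7, 6), (7, 13), (9, 6), (9, 13), (10, 0), (11, 9), (11, 10), (12, 0), (15, 2), (15, 17), (16, 0), (17, 4), (17, 15), (18, 1), (18, 18)}; affine count = 23; |E(F_19)| = 24.

Discriminant check: Δ ∝ 4a³ + 27b² = 4·16³ + 27·18² = 4·4096 + 27·324 ≡ 14 (mod 19). Nonzero ⇒ E is nonsingular.
For each x ∈ F_19, compute rhs = x³ + 16·x + 18 mod 19, then count y ∈ F_19 with y² ≡ rhs.
  x = 0: rhs = 18, matching y values: none (0 points).
  x = 1: rhs = 16, matching y values: 4, 15 (2 points).
  x = 2: rhs = 1, matching y values: 1, 18 (2 points).
  x = 3: rhs = 17, matching y values: 6, 13 (2 points).
  x = 4: rhs = 13, matching y values: none (0 points).
  x = 5: rhs = 14, matching y values: none (0 points).
  x = 6: rhs = 7, matching y values: 8, 11 (2 points).
  x = 7: rhs = 17, matching y values: 6, 13 (2 points).
  x = 8: rhs = 12, matching y values: none (0 points).
  x = 9: rhs = 17, matching y values: 6, 13 (2 points).
  x = 10: rhs = 0, matching y values: 0 (1 points).
  x = 11: rhs = 5, matching y values: 9, 10 (2 points).
  x = 12: rhs = 0, matching y values: 0 (1 points).
  x = 13: rhs = 10, matching y values: none (0 points).
  x = 14: rhs = 3, matching y values: none (0 points).
  x = 15: rhs = 4, matching y values: 2, 17 (2 points).
  x = 16: rhs = 0, matching y values: 0 (1 points).
  x = 17: rhs = 16, matching y values: 4, 15 (2 points).
  x = 18: rhs = 1, matching y values: 1, 18 (2 points).
Total affine count: 23.
Full point count |E(F_19)| = 23 + 1 = 24.
Hasse bound: |24 − (19+1)| = |4| = 4 ≤ 2√19 ≈ 8.7178 ✓.


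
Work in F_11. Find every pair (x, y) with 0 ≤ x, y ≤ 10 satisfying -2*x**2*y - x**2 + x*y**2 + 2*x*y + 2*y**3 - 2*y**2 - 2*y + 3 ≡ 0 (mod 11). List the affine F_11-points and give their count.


Affine F_11-points: {(0, 3), (1, 8), (5, 0), (5, 7), (5, 8), (6, 0), (8, 5), (8, 7), (10, 3)}; count = 9.

For each of the 121 pairs (x, y) ∈ F_11², evaluate f(x, y) mod 11. Record the zeros.
  x = 0: [0↦3, 1↦1, 2↦7, 3↦0, 4↦3, 5↦6, 6↦10, 7↦5, 8↦3, 9↦5, 10↦1]  zeros at y ∈ {3}
  x = 1: [0↦2, 1↦1, 2↦10, 3↦8, 4↦7, 5↦8, 6↦1, 7↦9, 8↦0, 9↦8, 10↦1]  zeros at y ∈ {8}
  x = 2: [0↦10, 1↦6, 2↦3, 3↦2, 4↦4, 5↦10, 6↦10, 7↦5, 8↦7, 9↦6, 10↦3]  zeros at y ∈ ∅
  x = 3: [0↦5, 1↦5, 2↦8, 3↦4, 4↦5, 5↦1, 6↦4, 7↦4, 8↦2, 9↦10, 10↦7]  zeros at y ∈ ∅
  x = 4: [0↦9, 1↦9, 2↦3, 3↦3, 4↦10, 5↦3, 6↦5, 7↦6, 8↦7, 9↦9, 10↦2]  zeros at y ∈ ∅
  x = 5: [0↦0, 1↦7, 2↦10, 3↦10, 4↦8, 5↦5, 6↦2, 7↦0, 8↦0, 9↦3, 10↦10]  zeros at y ∈ {0, 7, 8}
  x = 6: [0↦0, 1↦10, 2↦7, 3↦3, 4↦10, 5↦7, 6↦6, 7↦8, 8↦3, 9↦3, 10↦9]  zeros at y ∈ {0}
  x = 7: [0↦9, 1↦7, 2↦5, 3↦4, 4↦5, 5↦9, 6↦6, 7↦8, 8↦5, 9↦9, 10↦10]  zeros at y ∈ ∅
  x = 8: [0↦5, 1↦9, 2↦4, 3↦2, 4↦4, 5↦0, 6↦2, 7↦0, 8↦6, 9↦10, 10↦2]  zeros at y ∈ {5, 7}
  x = 9: [0↦10, 1↦5, 2↦4, 3↦8, 4↦7, 5↦2, 6↦5, 7↦6, 8↦6, 9↦6, 10↦7]  zeros at y ∈ ∅
  x = 10: [0↦2, 1↦6, 2↦5, 3↦0, 4↦3, 5↦4, 6↦4, 7↦4, 8↦5, 9↦8, 10↦3]  zeros at y ∈ {3}
Collecting zeros: affine points = {(0, 3), (1, 8), (5, 0), (5, 7), (5, 8), (6, 0), (8, 5), (8, 7), (10, 3)}.
Total count |C(F_11)_aff| = 9.


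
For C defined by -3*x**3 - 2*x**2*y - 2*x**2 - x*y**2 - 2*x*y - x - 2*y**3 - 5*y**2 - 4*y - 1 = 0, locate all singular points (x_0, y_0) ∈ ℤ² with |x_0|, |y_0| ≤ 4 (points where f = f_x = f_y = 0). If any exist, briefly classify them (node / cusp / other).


Singular points: {(0, -1)}; classification: cusp.

Compute partial derivatives:
  f_x = -9*x**2 - 4*x*y - 4*x - y**2 - 2*y - 1.
  f_y = -2*x**2 - 2*x*y - 2*x - 6*y**2 - 10*y - 4.
Scan x_0 ∈ {−4, ..., 4}. For each x_0, f_y(x_0, y) is a polynomial in y; find its integer roots y ∈ {−4, ..., 4}, then test f_x and f at those candidates.
  x = -4: f_y(-4, y) = -6*y**2 - 2*y - 28; no integer root y with |y| ≤ 4.
  x = -3: f_y(-3, y) = -6*y**2 - 4*y - 16; no integer root y with |y| ≤ 4.
  x = -2: f_y(-2, y) = -6*y**2 - 6*y - 8; no integer root y with |y| ≤ 4.
  x = -1: f_y(-1, y) = -6*y**2 - 8*y - 4; no integer root y with |y| ≤ 4.
  x = 0: f_y(0, y) = -6*y**2 - 10*y - 4; vanishes at y ∈ {-1}. (0, -1): f_x = 0, f = 0 — SINGULAR.
  x = 1: f_y(1, y) = -6*y**2 - 12*y - 8; no integer root y with |y| ≤ 4.
  x = 2: f_y(2, y) = -6*y**2 - 14*y - 16; no integer root y with |y| ≤ 4.
  x = 3: f_y(3, y) = -6*y**2 - 16*y - 28; no integer root y with |y| ≤ 4.
  x = 4: f_y(4, y) = -6*y**2 - 18*y - 44; no integer root y with |y| ≤ 4.
Only singular point on the grid: (0, -1).
Classify: substitute x = 0 + u, y = -1 + v and expand: f = -3*u**3 - 2*u**2*v - u*v**2 - 2*v**3 + v**2.
No constant or linear terms (consistent with a singular point). Quadratic part: v**2. Cubic part: -3*u**3 - 2*u**2*v - u*v**2 - 2*v**3.
The quadratic part v**2 is a perfect square, so there is a single (double) tangent line v = 0, i.e. y = -1. Restricting the cubic part to that line (v = 0) leaves -3*u**3 ≠ 0, so f is not divisible by v and the branch is v² ≈ 3*u**3 to lowest order — this is a cusp.
Classification: cusp.


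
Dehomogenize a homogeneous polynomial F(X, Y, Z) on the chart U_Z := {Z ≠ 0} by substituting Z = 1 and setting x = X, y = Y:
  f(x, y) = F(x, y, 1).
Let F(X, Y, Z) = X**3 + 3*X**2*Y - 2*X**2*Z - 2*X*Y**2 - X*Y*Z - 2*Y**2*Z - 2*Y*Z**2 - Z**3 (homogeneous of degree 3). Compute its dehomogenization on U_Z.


f(x, y) = x**3 + 3*x**2*y - 2*x**2 - 2*x*y**2 - x*y - 2*y**2 - 2*y - 1

On U_Z we set Z = 1. Each monomial c·X^i·Y^j·Z^k in F becomes c·x^i·y^j·1^k = c·x^i·y^j.
Substituting Z = 1: F(X, Y, 1) = x**3 + 3*x**2*y - 2*x**2 - 2*x*y**2 - x*y - 2*y**2 - 2*y - 1.
Note: deg(f) ≤ deg(F) = 3; strict inequality happens when F is divisible by Z (lost terms).


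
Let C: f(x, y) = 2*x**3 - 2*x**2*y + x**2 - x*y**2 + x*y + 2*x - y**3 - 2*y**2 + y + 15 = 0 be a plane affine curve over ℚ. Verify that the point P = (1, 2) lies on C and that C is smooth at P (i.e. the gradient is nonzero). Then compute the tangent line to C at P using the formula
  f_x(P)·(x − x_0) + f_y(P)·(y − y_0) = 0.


Tangent line at P: 48 - 24*y = 0.

Step 1: f(1, 2) = 0, so P lies on C.
Step 2: partial derivatives
  f_x(x, y) = 6*x**2 - 4*x*y + 2*x - y**2 + y + 2, f_y(x, y) = -2*x**2 - 2*x*y + x - 3*y**2 - 4*y + 1.
  f_x(P) = 0, f_y(P) = -24 (gradient nonzero, so P is smooth).
Step 3: tangent line at P: 0·(x − 1) + -24·(y − 2) = 0.
Expanding: 48 - 24*y = 0.


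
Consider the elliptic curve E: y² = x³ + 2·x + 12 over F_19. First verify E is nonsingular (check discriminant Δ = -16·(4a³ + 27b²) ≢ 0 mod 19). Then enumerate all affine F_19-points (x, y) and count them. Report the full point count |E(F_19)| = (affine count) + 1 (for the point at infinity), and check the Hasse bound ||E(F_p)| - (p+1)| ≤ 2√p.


Affine points = {(2, 9), (2, 10), (3, 8), (3, 11), (10, 5), (10, 14), (11, 4), (11, 15), (12, 4), (12, 15), (15, 4), (15, 15), (16, 6), (16, 13), (17, 0), (18, 3), (18, 16)}; affine count = 17; |E(F_19)| = 18.

Discriminant check: Δ ∝ 4a³ + 27b² = 4·2³ + 27·12² = 4·8 + 27·144 ≡ 6 (mod 19). Nonzero ⇒ E is nonsingular.
For each x ∈ F_19, compute rhs = x³ + 2·x + 12 mod 19, then count y ∈ F_19 with y² ≡ rhs.
  x = 0: rhs = 12, matching y values: none (0 points).
  x = 1: rhs = 15, matching y values: none (0 points).
  x = 2: rhs = 5, matching y values: 9, 10 (2 points).
  x = 3: rhs = 7, matching y values: 8, 11 (2 points).
  x = 4: rhs = 8, matching y values: none (0 points).
  x = 5: rhs = 14, matching y values: none (0 points).
  x = 6: rhs = 12, matching y values: none (0 points).
  x = 7: rhs = 8, matching y values: none (0 points).
  x = 8: rhs = 8, matching y values: none (0 points).
  x = 9: rhs = 18, matching y values: none (0 points).
  x = 10: rhs = 6, matching y values: 5, 14 (2 points).
  x = 11: rhs = 16, matching y values: 4, 15 (2 points).
  x = 12: rhs = 16, matching y values: 4, 15 (2 points).
  x = 13: rhs = 12, matching y values: none (0 points).
  x = 14: rhs = 10, matching y values: none (0 points).
  x = 15: rhs = 16, matching y values: 4, 15 (2 points).
  x = 16: rhs = 17, matching y values: 6, 13 (2 points).
  x = 17: rhs = 0, matching y values: 0 (1 points).
  x = 18: rhs = 9, matching y values: 3, 16 (2 points).
Total affine count: 17.
Full point count |E(F_19)| = 17 + 1 = 18.
Hasse bound: |18 − (19+1)| = |-2| = 2 ≤ 2√19 ≈ 8.7178 ✓.


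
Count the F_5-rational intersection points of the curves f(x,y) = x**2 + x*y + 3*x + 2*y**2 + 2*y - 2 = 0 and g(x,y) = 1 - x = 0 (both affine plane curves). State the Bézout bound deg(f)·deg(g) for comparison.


Common zeros: ∅; count = 0; Bézout bound = 2.

deg(f) = 2, deg(g) = 1, so Bézout bound = 2.
Scan x ∈ F_5. For each x, list the y ∈ F_5 with f(x, y) ≡ 0 and those with g(x, y) ≡ 0 (mod 5); the common zeros in that column are the intersection.
  x = 0: f ≡ 0 at y ∈ {2}; g ≡ 0 at y ∈ ∅; common: ∅.
  x = 1: f ≡ 0 at y ∈ ∅; g ≡ 0 at y ∈ {0, 1, 2, 3, 4}; common: ∅.
  x = 2: f ≡ 0 at y ∈ ∅; g ≡ 0 at y ∈ ∅; common: ∅.
  x = 3: f ≡ 0 at y ∈ ∅; g ≡ 0 at y ∈ ∅; common: ∅.
  x = 4: f ≡ 0 at y ∈ ∅; g ≡ 0 at y ∈ ∅; common: ∅.
Collecting: common zeros = ∅, so the count is 0.
Comparison with the Bézout bound: 0 ≤ 2 = deg(f)·deg(g), as expected for curves with no common component (the affine F_5-count falls short of the bound because intersections may lie at infinity, over extension fields, or carry multiplicity).


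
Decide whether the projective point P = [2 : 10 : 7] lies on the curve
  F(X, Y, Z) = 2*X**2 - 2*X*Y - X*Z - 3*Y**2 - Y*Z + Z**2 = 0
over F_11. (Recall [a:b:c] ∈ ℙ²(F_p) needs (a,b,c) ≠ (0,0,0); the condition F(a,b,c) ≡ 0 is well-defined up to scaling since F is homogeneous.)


F(2,10,7) ≡ 7 (mod 11); P is NOT on the curve.

Evaluate F(2, 10, 7) term-by-term (mod 11).
  2*X**2 ↦ 2·4·1·1 = 8
  -2*X*Y ↦ -2·2·10·1 = -40
  -X*Z ↦ -1·2·1·7 = -14
  -3*Y**2 ↦ -3·1·100·1 = -300
  -Y*Z ↦ -1·1·10·7 = -70
  Z**2 ↦ 1·1·1·49 = 49
Sum: F(2, 10, 7) = (8) + (-40) + (-14) + (-300) + (-70) + (49) = -367.
Reducing mod 11: -367 ≡ 7 (mod 11).
Since F(a, b, c) ≡ 7 ≠ 0 (mod 11), P does NOT lie on the curve.


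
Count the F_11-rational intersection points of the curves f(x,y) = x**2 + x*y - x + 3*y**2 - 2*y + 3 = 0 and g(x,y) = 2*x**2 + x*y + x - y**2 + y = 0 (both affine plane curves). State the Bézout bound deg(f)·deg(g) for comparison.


Common zeros: {(3, 8), (4, 7), (10, 10)}; count = 3; Bézout bound = 4.

deg(f) = 2, deg(g) = 2, so Bézout bound = 4.
Scan x ∈ F_11. For each x, list the y ∈ F_11 with f(x, y) ≡ 0 and those with g(x, y) ≡ 0 (mod 11); the common zeros in that column are the intersection.
  x = 0: f ≡ 0 at y ∈ {2, 6}; g ≡ 0 at y ∈ {0, 1}; common: ∅.
  x = 1: f ≡ 0 at y ∈ {7, 8}; g ≡ 0 at y ∈ {3, 10}; common: ∅.
  x = 2: f ≡ 0 at y ∈ ∅; g ≡ 0 at y ∈ {5, 9}; common: ∅.
  x = 3: f ≡ 0 at y ∈ {8, 10}; g ≡ 0 at y ∈ {7, 8}; common: {8}.
  x = 4: f ≡ 0 at y ∈ {7}; g ≡ 0 at y ∈ {7, 9}; common: {7}.
  x = 5: f ≡ 0 at y ∈ ∅; g ≡ 0 at y ∈ {0, 6}; common: ∅.
  x = 6: f ≡ 0 at y ∈ {0, 6}; g ≡ 0 at y ∈ {2, 5}; common: ∅.
  x = 7: f ≡ 0 at y ∈ ∅; g ≡ 0 at y ∈ {4}; common: ∅.
  x = 8: f ≡ 0 at y ∈ ∅; g ≡ 0 at y ∈ {3, 6}; common: ∅.
  x = 9: f ≡ 0 at y ∈ ∅; g ≡ 0 at y ∈ {2, 8}; common: ∅.
  x = 10: f ≡ 0 at y ∈ {2, 10}; g ≡ 0 at y ∈ {1, 10}; common: {10}.
Collecting: common zeros = {(3, 8), (4, 7), (10, 10)}, so the count is 3.
Comparison with the Bézout bound: 3 ≤ 4 = deg(f)·deg(g), as expected for curves with no common component (the affine F_11-count falls short of the bound because intersections may lie at infinity, over extension fields, or carry multiplicity).
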